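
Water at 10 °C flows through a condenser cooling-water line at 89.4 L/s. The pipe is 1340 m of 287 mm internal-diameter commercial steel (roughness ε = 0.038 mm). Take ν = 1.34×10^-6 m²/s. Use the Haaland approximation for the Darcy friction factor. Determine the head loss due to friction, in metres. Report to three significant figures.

h_f ≈ 7.06 m

V = 4Q/(πD²) = 4·0.0894/(π·0.287²) = 1.382 m/s
Re = VD/ν = 1.382·0.287/1.34×10^-6 = 2.96×10^5 → turbulent
ε/D = 0.038/287 = 1.32×10^-4
Haaland: f = 0.01554
h_f = f(L/D)V²/(2g) = 0.01554·(1340/0.287)·1.382²/(2·9.81) = 7.061 m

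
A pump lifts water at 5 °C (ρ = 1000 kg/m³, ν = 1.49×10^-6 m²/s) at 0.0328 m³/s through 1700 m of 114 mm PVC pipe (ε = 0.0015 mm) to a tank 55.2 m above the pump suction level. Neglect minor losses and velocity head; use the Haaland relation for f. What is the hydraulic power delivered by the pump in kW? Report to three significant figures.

P_hyd ≈ 55.6 kW

V = 4Q/(πD²) = 3.213 m/s; Re = 2.46×10^5; ε/D = 1.32×10^-5; f = 0.01499
h_f = f(L/D)V²/2g = 117.6 m
Total head H = z + h_f = 55.2 + 117.6 = 172.8 m
P_hyd = ρgQH = 1000·9.81·0.0328·172.8 = 55.61 kW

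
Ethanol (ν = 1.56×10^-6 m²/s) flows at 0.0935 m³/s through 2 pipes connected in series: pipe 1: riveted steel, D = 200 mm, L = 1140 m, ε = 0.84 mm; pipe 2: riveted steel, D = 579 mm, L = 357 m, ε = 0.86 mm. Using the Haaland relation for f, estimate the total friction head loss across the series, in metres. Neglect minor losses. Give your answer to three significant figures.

H ≈ 75.1 m

Pipe 1: V = 2.976 m/s, Re = 3.82×10^5, ε/D = 0.00420, f = 0.02914, h_1 = f(L/D)V²/2g = 74.98 m
Pipe 2: V = 0.3551 m/s, Re = 1.32×10^5, ε/D = 0.00149, f = 0.02313, h_2 = f(L/D)V²/2g = 0.09164 m
Series → Q common, losses add: H = Σh = 75.08 m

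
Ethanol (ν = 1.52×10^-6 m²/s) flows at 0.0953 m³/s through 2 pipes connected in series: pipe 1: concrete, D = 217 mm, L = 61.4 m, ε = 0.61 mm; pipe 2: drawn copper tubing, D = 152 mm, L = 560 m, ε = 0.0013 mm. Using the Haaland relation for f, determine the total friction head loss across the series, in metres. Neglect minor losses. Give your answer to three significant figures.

H ≈ 70.1 m

Pipe 1: V = 2.577 m/s, Re = 3.68×10^5, ε/D = 0.00281, f = 0.02609, h_1 = f(L/D)V²/2g = 2.498 m
Pipe 2: V = 5.252 m/s, Re = 5.25×10^5, ε/D = 8.55×10^-6, f = 0.01305, h_2 = f(L/D)V²/2g = 67.58 m
Series → Q common, losses add: H = Σh = 70.08 m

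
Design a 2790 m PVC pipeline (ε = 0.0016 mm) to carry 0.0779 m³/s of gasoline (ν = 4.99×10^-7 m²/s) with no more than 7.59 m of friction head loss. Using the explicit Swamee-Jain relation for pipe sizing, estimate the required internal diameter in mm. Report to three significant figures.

D ≈ 301 mm

Swamee-Jain (Type III): D = 0.66·[ε^1.25·(LQ²/(gh_f))^4.75 + ν·Q^9.4·(L/(gh_f))^5.2]^0.04
LQ²/(gh_f) = 0.2274; L/(gh_f) = 37.47
Term 1 = ε^1.25·(…)^4.75 = 5.01×10^-11; Term 2 = ν·Q^9.4·(…)^5.2 = 2.90×10^-9
D = 0.66·(5.01×10^-11 + 2.90×10^-9)^0.04 = 0.3008 m = 301 mm
Check: V = 1.10 m/s, Re = 6.61×10^5, f = 0.01256, h_f = 7.13 m ≈ 7.59 m ✓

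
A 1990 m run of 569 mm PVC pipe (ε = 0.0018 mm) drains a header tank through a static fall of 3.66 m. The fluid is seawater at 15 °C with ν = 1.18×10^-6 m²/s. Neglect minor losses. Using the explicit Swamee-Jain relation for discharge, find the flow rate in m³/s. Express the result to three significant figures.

Swamee-Jain (Type II): Q = -0.965·√(gD⁵h_f/L)·ln[ε/(3.7D) + √(3.17ν²L/(gD³h_f))]
√(gD⁵h_f/L) = √(9.81·0.569⁵·3.66/1990) = 0.03280
ε/(3.7D) = 8.55×10^-7; √(3.17ν²L/(gD³h_f)) = 3.64×10^-5
Q = -0.965·0.03280·ln(3.730×10^-5) = 0.3228 m³/s
Check: V = 1.27 m/s, Re = 6.12×10^5, f = 0.01269, h_f = 3.64 m ≈ 3.66 m ✓

Q ≈ 0.323 m³/s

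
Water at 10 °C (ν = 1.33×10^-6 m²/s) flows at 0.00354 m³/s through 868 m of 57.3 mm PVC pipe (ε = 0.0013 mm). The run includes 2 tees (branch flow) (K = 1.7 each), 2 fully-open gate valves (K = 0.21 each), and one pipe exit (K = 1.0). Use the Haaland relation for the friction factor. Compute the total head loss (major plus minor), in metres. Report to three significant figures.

H_L ≈ 29.6 m

V = 4Q/(πD²) = 1.373 m/s; V²/2g = 0.09605 m
Re = 5.91×10^4, ε/D = 2.27×10^-5 → f = 0.02001 (Haaland)
Major: h_f = f(L/D)·V²/2g = 0.02001·15148·0.09605 = 29.12 m
Minor: ΣK = 4.82; h_m = ΣK·V²/2g = 0.4630 m
Total H_L = 29.12 + 0.4630 = 29.58 m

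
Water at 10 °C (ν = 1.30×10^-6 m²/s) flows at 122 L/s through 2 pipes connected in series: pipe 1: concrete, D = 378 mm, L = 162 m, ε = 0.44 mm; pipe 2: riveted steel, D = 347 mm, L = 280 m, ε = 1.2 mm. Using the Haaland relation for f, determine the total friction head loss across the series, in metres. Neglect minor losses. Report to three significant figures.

Pipe 1: V = 1.087 m/s, Re = 3.16×10^5, ε/D = 0.00116, f = 0.02115, h_1 = f(L/D)V²/2g = 0.5461 m
Pipe 2: V = 1.290 m/s, Re = 3.44×10^5, ε/D = 0.00346, f = 0.02762, h_2 = f(L/D)V²/2g = 1.890 m
Series → Q common, losses add: H = Σh = 2.436 m

H ≈ 2.44 m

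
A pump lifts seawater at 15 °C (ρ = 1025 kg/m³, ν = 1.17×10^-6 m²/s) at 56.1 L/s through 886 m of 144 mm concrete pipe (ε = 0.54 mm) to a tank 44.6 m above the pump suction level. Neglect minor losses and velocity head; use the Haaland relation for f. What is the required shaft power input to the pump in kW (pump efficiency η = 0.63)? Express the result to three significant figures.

V = 4Q/(πD²) = 3.445 m/s; Re = 4.24×10^5; ε/D = 0.00375; f = 0.02819
h_f = f(L/D)V²/2g = 104.9 m
Total head H = z + h_f = 44.6 + 104.9 = 149.5 m
P_hyd = ρgQH = 1025·9.81·0.0561·149.5 = 84.33 kW
P_shaft = P_hyd/η = 84.33/0.63 = 133.9 kW

P_shaft ≈ 134 kW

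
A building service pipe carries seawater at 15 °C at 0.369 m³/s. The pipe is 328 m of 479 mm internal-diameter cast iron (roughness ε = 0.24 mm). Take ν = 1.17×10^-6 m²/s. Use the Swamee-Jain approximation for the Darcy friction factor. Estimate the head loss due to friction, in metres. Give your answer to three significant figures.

V = 4Q/(πD²) = 4·0.369/(π·0.479²) = 2.048 m/s
Re = VD/ν = 2.048·0.479/1.17×10^-6 = 8.38×10^5 → turbulent
ε/D = 0.24/479 = 5.01×10^-4
Swamee-Jain: f = 0.01740
h_f = f(L/D)V²/(2g) = 0.01740·(328/0.479)·2.048²/(2·9.81) = 2.547 m

h_f ≈ 2.55 m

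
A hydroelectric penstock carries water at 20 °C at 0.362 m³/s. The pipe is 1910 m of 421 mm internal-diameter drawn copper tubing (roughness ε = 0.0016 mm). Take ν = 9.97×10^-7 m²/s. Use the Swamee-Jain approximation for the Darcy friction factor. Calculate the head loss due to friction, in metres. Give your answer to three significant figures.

h_f ≈ 18.0 m

V = 4Q/(πD²) = 4·0.362/(π·0.421²) = 2.600 m/s
Re = VD/ν = 2.600·0.421/9.97×10^-7 = 1.10×10^6 → turbulent
ε/D = 0.0016/421 = 3.80×10^-6
Swamee-Jain: f = 0.01153
h_f = f(L/D)V²/(2g) = 0.01153·(1910/0.421)·2.600²/(2·9.81) = 18.03 m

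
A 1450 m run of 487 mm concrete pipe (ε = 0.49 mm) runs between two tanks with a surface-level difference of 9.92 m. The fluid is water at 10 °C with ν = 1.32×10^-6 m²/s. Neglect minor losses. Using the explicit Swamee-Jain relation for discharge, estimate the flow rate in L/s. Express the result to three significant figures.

Q ≈ 336 L/s

Swamee-Jain (Type II): Q = -0.965·√(gD⁵h_f/L)·ln[ε/(3.7D) + √(3.17ν²L/(gD³h_f))]
√(gD⁵h_f/L) = √(9.81·0.487⁵·9.92/1450) = 0.04288
ε/(3.7D) = 2.72×10^-4; √(3.17ν²L/(gD³h_f)) = 2.67×10^-5
Q = -0.965·0.04288·ln(2.986×10^-4) = 0.3358 m³/s
Check: V = 1.80 m/s, Re = 6.65×10^5, f = 0.02022, h_f = 9.98 m ≈ 9.92 m ✓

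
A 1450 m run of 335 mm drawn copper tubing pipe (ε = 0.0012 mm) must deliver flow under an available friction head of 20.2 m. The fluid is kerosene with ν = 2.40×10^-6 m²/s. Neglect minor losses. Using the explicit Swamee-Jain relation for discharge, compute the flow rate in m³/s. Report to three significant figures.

Q ≈ 0.225 m³/s

Swamee-Jain (Type II): Q = -0.965·√(gD⁵h_f/L)·ln[ε/(3.7D) + √(3.17ν²L/(gD³h_f))]
√(gD⁵h_f/L) = √(9.81·0.335⁵·20.2/1450) = 0.02401
ε/(3.7D) = 9.68×10^-7; √(3.17ν²L/(gD³h_f)) = 5.96×10^-5
Q = -0.965·0.02401·ln(6.058×10^-5) = 0.2250 m³/s
Check: V = 2.55 m/s, Re = 3.56×10^5, f = 0.01397, h_f = 20.1 m ≈ 20.2 m ✓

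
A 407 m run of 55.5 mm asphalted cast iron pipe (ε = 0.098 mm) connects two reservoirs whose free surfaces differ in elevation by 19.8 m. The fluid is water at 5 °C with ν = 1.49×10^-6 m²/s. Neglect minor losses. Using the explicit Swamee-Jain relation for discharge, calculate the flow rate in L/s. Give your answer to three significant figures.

Q ≈ 3.47 L/s

Swamee-Jain (Type II): Q = -0.965·√(gD⁵h_f/L)·ln[ε/(3.7D) + √(3.17ν²L/(gD³h_f))]
√(gD⁵h_f/L) = √(9.81·0.0555⁵·19.8/407) = 5.013×10^-4
ε/(3.7D) = 4.77×10^-4; √(3.17ν²L/(gD³h_f)) = 2.94×10^-4
Q = -0.965·5.013×10^-4·ln(7.709×10^-4) = 0.003468 m³/s
Check: V = 1.43 m/s, Re = 5.34×10^4, f = 0.02603, h_f = 20.0 m ≈ 19.8 m ✓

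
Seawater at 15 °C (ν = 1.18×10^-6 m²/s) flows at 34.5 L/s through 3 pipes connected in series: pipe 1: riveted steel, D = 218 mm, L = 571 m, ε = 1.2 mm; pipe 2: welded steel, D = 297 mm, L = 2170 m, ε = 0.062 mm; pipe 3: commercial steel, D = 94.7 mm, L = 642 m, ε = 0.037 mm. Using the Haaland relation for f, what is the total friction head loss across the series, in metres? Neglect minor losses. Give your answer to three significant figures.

H ≈ 147 m

Pipe 1: V = 0.9243 m/s, Re = 1.71×10^5, ε/D = 0.00550, f = 0.03181, h_1 = f(L/D)V²/2g = 3.628 m
Pipe 2: V = 0.4980 m/s, Re = 1.25×10^5, ε/D = 2.09×10^-4, f = 0.01810, h_2 = f(L/D)V²/2g = 1.672 m
Pipe 3: V = 4.898 m/s, Re = 3.93×10^5, ε/D = 3.91×10^-4, f = 0.01708, h_3 = f(L/D)V²/2g = 141.6 m
Series → Q common, losses add: H = Σh = 146.9 m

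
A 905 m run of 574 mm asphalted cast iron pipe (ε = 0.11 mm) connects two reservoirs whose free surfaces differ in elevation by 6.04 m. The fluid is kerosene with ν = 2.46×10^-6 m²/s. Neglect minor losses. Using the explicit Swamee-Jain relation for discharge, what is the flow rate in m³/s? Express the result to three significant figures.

Swamee-Jain (Type II): Q = -0.965·√(gD⁵h_f/L)·ln[ε/(3.7D) + √(3.17ν²L/(gD³h_f))]
√(gD⁵h_f/L) = √(9.81·0.574⁵·6.04/905) = 0.06387
ε/(3.7D) = 5.18×10^-5; √(3.17ν²L/(gD³h_f)) = 3.94×10^-5
Q = -0.965·0.06387·ln(9.116×10^-5) = 0.5734 m³/s
Check: V = 2.22 m/s, Re = 5.17×10^5, f = 0.01539, h_f = 6.07 m ≈ 6.04 m ✓

Q ≈ 0.573 m³/s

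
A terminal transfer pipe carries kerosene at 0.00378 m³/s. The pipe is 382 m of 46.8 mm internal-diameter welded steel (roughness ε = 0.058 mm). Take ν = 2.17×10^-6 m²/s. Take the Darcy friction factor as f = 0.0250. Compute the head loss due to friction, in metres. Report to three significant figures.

V = 4Q/(πD²) = 4·0.00378/(π·0.0468²) = 2.197 m/s
h_f = f(L/D)V²/(2g) = 0.02500·(382/0.0468)·2.197²/(2·9.81) = 50.22 m

h_f ≈ 50.2 m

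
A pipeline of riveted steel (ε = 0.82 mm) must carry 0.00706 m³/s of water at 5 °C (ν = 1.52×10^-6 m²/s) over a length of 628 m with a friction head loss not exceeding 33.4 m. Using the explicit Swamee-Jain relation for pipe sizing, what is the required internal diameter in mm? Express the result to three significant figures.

Swamee-Jain (Type III): D = 0.66·[ε^1.25·(LQ²/(gh_f))^4.75 + ν·Q^9.4·(L/(gh_f))^5.2]^0.04
LQ²/(gh_f) = 9.553×10^-5; L/(gh_f) = 1.917
Term 1 = ε^1.25·(…)^4.75 = 1.12×10^-23; Term 2 = ν·Q^9.4·(…)^5.2 = 2.69×10^-25
D = 0.66·(1.12×10^-23 + 2.69×10^-25)^0.04 = 0.07978 m = 79.8 mm
Check: V = 1.41 m/s, Re = 7.41×10^4, f = 0.03935, h_f = 31.5 m ≈ 33.4 m ✓

D ≈ 79.8 mm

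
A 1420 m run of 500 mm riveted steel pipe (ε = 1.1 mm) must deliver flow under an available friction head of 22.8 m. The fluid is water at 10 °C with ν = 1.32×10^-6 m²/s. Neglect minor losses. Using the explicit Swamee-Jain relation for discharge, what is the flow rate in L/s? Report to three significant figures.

Q ≈ 501 L/s

Swamee-Jain (Type II): Q = -0.965·√(gD⁵h_f/L)·ln[ε/(3.7D) + √(3.17ν²L/(gD³h_f))]
√(gD⁵h_f/L) = √(9.81·0.500⁵·22.8/1420) = 0.07016
ε/(3.7D) = 5.95×10^-4; √(3.17ν²L/(gD³h_f)) = 1.67×10^-5
Q = -0.965·0.07016·ln(6.113×10^-4) = 0.5010 m³/s
Check: V = 2.55 m/s, Re = 9.66×10^5, f = 0.02428, h_f = 22.9 m ≈ 22.8 m ✓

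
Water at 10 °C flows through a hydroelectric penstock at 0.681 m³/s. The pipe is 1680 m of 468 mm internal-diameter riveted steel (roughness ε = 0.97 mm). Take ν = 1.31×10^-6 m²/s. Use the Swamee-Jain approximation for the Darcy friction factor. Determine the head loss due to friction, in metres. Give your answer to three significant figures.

V = 4Q/(πD²) = 4·0.681/(π·0.468²) = 3.959 m/s
Re = VD/ν = 3.959·0.468/1.31×10^-6 = 1.41×10^6 → turbulent
ε/D = 0.97/468 = 0.00207
Swamee-Jain: f = 0.02383
h_f = f(L/D)V²/(2g) = 0.02383·(1680/0.468)·3.959²/(2·9.81) = 68.33 m

h_f ≈ 68.3 m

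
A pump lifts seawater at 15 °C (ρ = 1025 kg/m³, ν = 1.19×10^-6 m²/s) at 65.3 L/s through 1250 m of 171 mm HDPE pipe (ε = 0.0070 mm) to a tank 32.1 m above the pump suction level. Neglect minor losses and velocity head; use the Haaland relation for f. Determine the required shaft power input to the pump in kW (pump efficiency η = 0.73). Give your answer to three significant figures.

P_shaft ≈ 66.8 kW

V = 4Q/(πD²) = 2.843 m/s; Re = 4.09×10^5; ε/D = 4.09×10^-5; f = 0.01398
h_f = f(L/D)V²/2g = 42.12 m
Total head H = z + h_f = 32.1 + 42.12 = 74.22 m
P_hyd = ρgQH = 1025·9.81·0.0653·74.22 = 48.73 kW
P_shaft = P_hyd/η = 48.73/0.73 = 66.76 kW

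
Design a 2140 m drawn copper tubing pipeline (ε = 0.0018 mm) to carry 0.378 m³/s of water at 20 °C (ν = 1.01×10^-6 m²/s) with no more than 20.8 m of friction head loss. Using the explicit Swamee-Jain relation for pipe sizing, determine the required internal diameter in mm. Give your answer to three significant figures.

D ≈ 430 mm

Swamee-Jain (Type III): D = 0.66·[ε^1.25·(LQ²/(gh_f))^4.75 + ν·Q^9.4·(L/(gh_f))^5.2]^0.04
LQ²/(gh_f) = 1.499; L/(gh_f) = 10.49
Term 1 = ε^1.25·(…)^4.75 = 4.50×10^-7; Term 2 = ν·Q^9.4·(…)^5.2 = 2.19×10^-5
D = 0.66·(4.50×10^-7 + 2.19×10^-5)^0.04 = 0.4300 m = 430 mm
Check: V = 2.60 m/s, Re = 1.11×10^6, f = 0.01152, h_f = 19.8 m ≈ 20.8 m ✓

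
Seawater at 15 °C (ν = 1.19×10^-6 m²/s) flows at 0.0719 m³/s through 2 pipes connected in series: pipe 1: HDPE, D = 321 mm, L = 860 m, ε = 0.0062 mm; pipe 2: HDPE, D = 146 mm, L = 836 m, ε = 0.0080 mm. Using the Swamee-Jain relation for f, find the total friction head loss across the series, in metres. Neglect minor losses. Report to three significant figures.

Pipe 1: V = 0.8884 m/s, Re = 2.40×10^5, ε/D = 1.93×10^-5, f = 0.01520, h_1 = f(L/D)V²/2g = 1.638 m
Pipe 2: V = 4.295 m/s, Re = 5.27×10^5, ε/D = 5.48×10^-5, f = 0.01380, h_2 = f(L/D)V²/2g = 74.30 m
Series → Q common, losses add: H = Σh = 75.94 m

H ≈ 75.9 m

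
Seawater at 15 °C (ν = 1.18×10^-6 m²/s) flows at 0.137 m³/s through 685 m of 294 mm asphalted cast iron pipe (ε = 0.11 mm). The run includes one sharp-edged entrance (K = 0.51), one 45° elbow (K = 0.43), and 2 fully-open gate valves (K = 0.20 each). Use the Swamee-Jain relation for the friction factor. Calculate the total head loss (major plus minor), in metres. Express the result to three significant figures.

H_L ≈ 8.46 m

V = 4Q/(πD²) = 2.018 m/s; V²/2g = 0.2076 m
Re = 5.03×10^5, ε/D = 3.74×10^-4 → f = 0.01693 (Swamee-Jain)
Major: h_f = f(L/D)·V²/2g = 0.01693·2330·0.2076 = 8.187 m
Minor: ΣK = 1.34; h_m = ΣK·V²/2g = 0.2781 m
Total H_L = 8.187 + 0.2781 = 8.465 m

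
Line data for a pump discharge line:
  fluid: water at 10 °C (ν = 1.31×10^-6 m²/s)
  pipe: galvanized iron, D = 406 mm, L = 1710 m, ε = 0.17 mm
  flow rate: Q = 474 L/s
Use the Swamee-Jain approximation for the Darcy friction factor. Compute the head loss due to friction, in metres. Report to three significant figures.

h_f ≈ 47.9 m

V = 4Q/(πD²) = 4·0.474/(π·0.406²) = 3.661 m/s
Re = VD/ν = 3.661·0.406/1.31×10^-6 = 1.13×10^6 → turbulent
ε/D = 0.17/406 = 4.19×10^-4
Swamee-Jain: f = 0.01666
h_f = f(L/D)V²/(2g) = 0.01666·(1710/0.406)·3.661²/(2·9.81) = 47.93 m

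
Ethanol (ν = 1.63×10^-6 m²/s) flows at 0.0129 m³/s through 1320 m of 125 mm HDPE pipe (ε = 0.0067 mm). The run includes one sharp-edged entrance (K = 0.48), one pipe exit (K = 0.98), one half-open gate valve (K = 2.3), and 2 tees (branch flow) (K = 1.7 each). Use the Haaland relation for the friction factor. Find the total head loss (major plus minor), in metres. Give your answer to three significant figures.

V = 4Q/(πD²) = 1.051 m/s; V²/2g = 0.05632 m
Re = 8.06×10^4, ε/D = 5.36×10^-5 → f = 0.01885 (Haaland)
Major: h_f = f(L/D)·V²/2g = 0.01885·10560·0.05632 = 11.21 m
Minor: ΣK = 7.16; h_m = ΣK·V²/2g = 0.4032 m
Total H_L = 11.21 + 0.4032 = 11.61 m

H_L ≈ 11.6 m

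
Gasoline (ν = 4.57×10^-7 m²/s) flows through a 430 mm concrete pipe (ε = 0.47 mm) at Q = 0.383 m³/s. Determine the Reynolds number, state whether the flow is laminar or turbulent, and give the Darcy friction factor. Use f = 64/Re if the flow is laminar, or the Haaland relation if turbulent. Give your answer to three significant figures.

Re ≈ 2.48×10^6; turbulent; f ≈ 0.0202

V = 4Q/(πD²) = 2.637 m/s
Re = VD/ν = 2.637·0.430/4.57×10^-7 = 2.48×10^6
Re > 4000 → turbulent; ε/D = 0.00109
Haaland: f = 0.02021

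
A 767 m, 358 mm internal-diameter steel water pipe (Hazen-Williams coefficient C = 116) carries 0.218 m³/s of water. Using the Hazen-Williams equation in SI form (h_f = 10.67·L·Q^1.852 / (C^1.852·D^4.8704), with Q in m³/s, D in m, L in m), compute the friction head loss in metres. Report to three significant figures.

h_f ≈ 10.9 m

h_f = 10.67·767·0.218^1.852 / (116^1.852·0.358^4.8704) = 10.89 m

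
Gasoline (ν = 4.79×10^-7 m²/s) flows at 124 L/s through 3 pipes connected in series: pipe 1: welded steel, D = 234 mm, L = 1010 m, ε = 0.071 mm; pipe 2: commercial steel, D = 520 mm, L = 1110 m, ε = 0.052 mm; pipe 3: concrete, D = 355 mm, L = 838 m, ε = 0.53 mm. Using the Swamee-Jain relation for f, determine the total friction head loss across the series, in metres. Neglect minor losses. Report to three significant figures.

Pipe 1: V = 2.883 m/s, Re = 1.41×10^6, ε/D = 3.03×10^-4, f = 0.01558, h_1 = f(L/D)V²/2g = 28.50 m
Pipe 2: V = 0.5839 m/s, Re = 6.34×10^5, ε/D = 1.00×10^-4, f = 0.01410, h_2 = f(L/D)V²/2g = 0.5228 m
Pipe 3: V = 1.253 m/s, Re = 9.28×10^5, ε/D = 0.00149, f = 0.02203, h_3 = f(L/D)V²/2g = 4.160 m
Series → Q common, losses add: H = Σh = 33.19 m

H ≈ 33.2 m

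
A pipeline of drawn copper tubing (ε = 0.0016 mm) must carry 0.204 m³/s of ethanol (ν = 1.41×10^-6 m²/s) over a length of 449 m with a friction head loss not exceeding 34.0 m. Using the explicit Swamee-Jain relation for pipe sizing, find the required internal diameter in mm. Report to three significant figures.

Swamee-Jain (Type III): D = 0.66·[ε^1.25·(LQ²/(gh_f))^4.75 + ν·Q^9.4·(L/(gh_f))^5.2]^0.04
LQ²/(gh_f) = 0.05602; L/(gh_f) = 1.346
Term 1 = ε^1.25·(…)^4.75 = 6.45×10^-14; Term 2 = ν·Q^9.4·(…)^5.2 = 2.14×10^-12
D = 0.66·(6.45×10^-14 + 2.14×10^-12)^0.04 = 0.2256 m = 226 mm
Check: V = 5.10 m/s, Re = 8.17×10^5, f = 0.01217, h_f = 32.2 m ≈ 34.0 m ✓

D ≈ 226 mm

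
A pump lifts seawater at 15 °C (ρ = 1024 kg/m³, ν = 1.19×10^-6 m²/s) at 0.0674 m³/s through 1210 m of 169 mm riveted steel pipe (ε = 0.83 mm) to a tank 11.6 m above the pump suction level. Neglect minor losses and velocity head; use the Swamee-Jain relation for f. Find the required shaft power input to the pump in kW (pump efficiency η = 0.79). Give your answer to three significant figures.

P_shaft ≈ 96.2 kW

V = 4Q/(πD²) = 3.005 m/s; Re = 4.27×10^5; ε/D = 0.00491; f = 0.03054
h_f = f(L/D)V²/2g = 100.6 m
Total head H = z + h_f = 11.6 + 100.6 = 112.2 m
P_hyd = ρgQH = 1024·9.81·0.0674·112.2 = 75.97 kW
P_shaft = P_hyd/η = 75.97/0.79 = 96.17 kW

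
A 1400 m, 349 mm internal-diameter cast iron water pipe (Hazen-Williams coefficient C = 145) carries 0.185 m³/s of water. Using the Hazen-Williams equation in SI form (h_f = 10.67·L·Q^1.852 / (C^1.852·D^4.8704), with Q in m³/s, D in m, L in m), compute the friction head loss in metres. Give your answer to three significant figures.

h_f = 10.67·1400·0.185^1.852 / (145^1.852·0.349^4.8704) = 10.99 m

h_f ≈ 11.0 m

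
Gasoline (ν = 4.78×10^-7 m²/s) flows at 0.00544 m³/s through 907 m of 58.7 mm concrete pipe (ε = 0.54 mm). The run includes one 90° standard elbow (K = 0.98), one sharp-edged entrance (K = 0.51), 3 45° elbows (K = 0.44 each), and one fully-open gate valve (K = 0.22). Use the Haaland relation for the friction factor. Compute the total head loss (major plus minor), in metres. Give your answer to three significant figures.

V = 4Q/(πD²) = 2.010 m/s; V²/2g = 0.2060 m
Re = 2.47×10^5, ε/D = 0.00920 → f = 0.03717 (Haaland)
Major: h_f = f(L/D)·V²/2g = 0.03717·15451·0.2060 = 118.3 m
Minor: ΣK = 3.03; h_m = ΣK·V²/2g = 0.6240 m
Total H_L = 118.3 + 0.6240 = 118.9 m

H_L ≈ 119 m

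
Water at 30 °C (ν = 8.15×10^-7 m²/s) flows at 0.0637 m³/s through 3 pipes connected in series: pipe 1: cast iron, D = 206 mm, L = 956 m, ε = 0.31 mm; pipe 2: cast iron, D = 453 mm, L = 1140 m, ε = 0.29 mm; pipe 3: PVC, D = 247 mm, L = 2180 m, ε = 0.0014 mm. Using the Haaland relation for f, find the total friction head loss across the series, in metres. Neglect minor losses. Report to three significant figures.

Pipe 1: V = 1.911 m/s, Re = 4.83×10^5, ε/D = 0.00150, f = 0.02219, h_1 = f(L/D)V²/2g = 19.18 m
Pipe 2: V = 0.3952 m/s, Re = 2.20×10^5, ε/D = 6.40×10^-4, f = 0.01921, h_2 = f(L/D)V²/2g = 0.3849 m
Pipe 3: V = 1.329 m/s, Re = 4.03×10^5, ε/D = 5.67×10^-6, f = 0.01364, h_3 = f(L/D)V²/2g = 10.84 m
Series → Q common, losses add: H = Σh = 30.40 m

H ≈ 30.4 m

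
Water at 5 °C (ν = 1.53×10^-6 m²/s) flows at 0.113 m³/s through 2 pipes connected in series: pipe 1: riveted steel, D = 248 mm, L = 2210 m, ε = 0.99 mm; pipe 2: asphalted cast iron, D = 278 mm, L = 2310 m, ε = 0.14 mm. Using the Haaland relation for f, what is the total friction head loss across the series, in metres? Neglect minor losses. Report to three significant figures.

H ≈ 97.7 m

Pipe 1: V = 2.339 m/s, Re = 3.79×10^5, ε/D = 0.00399, f = 0.02872, h_1 = f(L/D)V²/2g = 71.39 m
Pipe 2: V = 1.862 m/s, Re = 3.38×10^5, ε/D = 5.04×10^-4, f = 0.01796, h_2 = f(L/D)V²/2g = 26.36 m
Series → Q common, losses add: H = Σh = 97.75 m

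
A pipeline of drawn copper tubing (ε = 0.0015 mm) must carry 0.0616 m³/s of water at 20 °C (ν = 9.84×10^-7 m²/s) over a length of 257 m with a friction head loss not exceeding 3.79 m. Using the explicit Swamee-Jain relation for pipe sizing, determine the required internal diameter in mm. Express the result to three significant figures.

Swamee-Jain (Type III): D = 0.66·[ε^1.25·(LQ²/(gh_f))^4.75 + ν·Q^9.4·(L/(gh_f))^5.2]^0.04
LQ²/(gh_f) = 0.02623; L/(gh_f) = 6.912
Term 1 = ε^1.25·(…)^4.75 = 1.62×10^-15; Term 2 = ν·Q^9.4·(…)^5.2 = 9.57×10^-14
D = 0.66·(1.62×10^-15 + 9.57×10^-14)^0.04 = 0.1991 m = 199 mm
Check: V = 1.98 m/s, Re = 4.00×10^5, f = 0.01373, h_f = 3.54 m ≈ 3.79 m ✓

D ≈ 199 mm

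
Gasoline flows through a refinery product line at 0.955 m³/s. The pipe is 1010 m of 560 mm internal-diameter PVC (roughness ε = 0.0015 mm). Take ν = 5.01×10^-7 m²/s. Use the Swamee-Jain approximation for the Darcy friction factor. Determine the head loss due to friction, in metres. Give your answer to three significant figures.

V = 4Q/(πD²) = 4·0.955/(π·0.560²) = 3.877 m/s
Re = VD/ν = 3.877·0.560/5.01×10^-7 = 4.33×10^6 → turbulent
ε/D = 0.0015/560 = 2.68×10^-6
Swamee-Jain: f = 0.009369
h_f = f(L/D)V²/(2g) = 0.009369·(1010/0.560)·3.877²/(2·9.81) = 12.95 m

h_f ≈ 12.9 m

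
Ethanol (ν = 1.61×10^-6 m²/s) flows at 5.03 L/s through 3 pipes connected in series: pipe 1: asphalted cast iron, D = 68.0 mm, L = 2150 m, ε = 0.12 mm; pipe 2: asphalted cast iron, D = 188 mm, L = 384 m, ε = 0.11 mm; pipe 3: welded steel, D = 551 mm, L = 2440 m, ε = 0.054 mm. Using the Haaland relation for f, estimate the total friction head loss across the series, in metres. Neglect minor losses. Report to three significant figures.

Pipe 1: V = 1.385 m/s, Re = 5.85×10^4, ε/D = 0.00176, f = 0.02534, h_1 = f(L/D)V²/2g = 78.33 m
Pipe 2: V = 0.1812 m/s, Re = 2.12×10^4, ε/D = 5.85×10^-4, f = 0.02650, h_2 = f(L/D)V²/2g = 0.09058 m
Pipe 3: V = 0.02109 m/s, Re = 7220, ε/D = 9.80×10^-5, f = 0.03393, h_3 = f(L/D)V²/2g = 0.003408 m
Series → Q common, losses add: H = Σh = 78.43 m

H ≈ 78.4 m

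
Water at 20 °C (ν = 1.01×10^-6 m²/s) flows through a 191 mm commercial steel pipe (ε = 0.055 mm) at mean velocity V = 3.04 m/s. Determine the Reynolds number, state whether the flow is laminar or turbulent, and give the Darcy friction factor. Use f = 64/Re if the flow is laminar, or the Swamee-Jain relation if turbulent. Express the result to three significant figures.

Re ≈ 5.75×10^5; turbulent; f ≈ 0.0161

Re = VD/ν = 3.040·0.191/1.01×10^-6 = 5.75×10^5
Re > 4000 → turbulent; ε/D = 2.88×10^-4
Swamee-Jain: f = 0.01612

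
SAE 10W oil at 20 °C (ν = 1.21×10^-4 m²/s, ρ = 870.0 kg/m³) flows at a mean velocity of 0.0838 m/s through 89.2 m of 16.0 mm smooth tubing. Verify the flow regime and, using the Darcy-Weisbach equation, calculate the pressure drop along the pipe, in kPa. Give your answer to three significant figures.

Δp ≈ 98.4 kPa

Re = VD/ν = 0.0838·0.01600/1.21×10^-4 = 11.1 → laminar (Re < 2300)
f = 64/Re = 5.776
h_f = f(L/D)V²/(2g) = 5.776·(89.2/0.01600)·0.0838²/(2·9.81) = 11.52 m
Δp = ρg·h_f = 870.0·9.81·11.52 = 98.36 kPa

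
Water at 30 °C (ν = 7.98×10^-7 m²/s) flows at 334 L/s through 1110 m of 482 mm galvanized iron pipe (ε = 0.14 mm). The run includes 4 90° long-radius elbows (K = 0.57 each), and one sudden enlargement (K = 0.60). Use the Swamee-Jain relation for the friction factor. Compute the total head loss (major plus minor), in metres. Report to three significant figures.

V = 4Q/(πD²) = 1.830 m/s; V²/2g = 0.1708 m
Re = 1.11×10^6, ε/D = 2.90×10^-4 → f = 0.01560 (Swamee-Jain)
Major: h_f = f(L/D)·V²/2g = 0.01560·2303·0.1708 = 6.137 m
Minor: ΣK = 2.88; h_m = ΣK·V²/2g = 0.4918 m
Total H_L = 6.137 + 0.4918 = 6.629 m

H_L ≈ 6.63 m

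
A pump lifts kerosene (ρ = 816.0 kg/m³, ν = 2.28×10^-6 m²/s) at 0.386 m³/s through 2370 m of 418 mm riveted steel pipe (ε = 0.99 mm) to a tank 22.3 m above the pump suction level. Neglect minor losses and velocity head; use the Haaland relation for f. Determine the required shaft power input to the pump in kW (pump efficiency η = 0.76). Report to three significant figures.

V = 4Q/(πD²) = 2.813 m/s; Re = 5.16×10^5; ε/D = 0.00237; f = 0.02484
h_f = f(L/D)V²/2g = 56.79 m
Total head H = z + h_f = 22.3 + 56.79 = 79.09 m
P_hyd = ρgQH = 816.0·9.81·0.386·79.09 = 244.4 kW
P_shaft = P_hyd/η = 244.4/0.76 = 321.6 kW

P_shaft ≈ 322 kW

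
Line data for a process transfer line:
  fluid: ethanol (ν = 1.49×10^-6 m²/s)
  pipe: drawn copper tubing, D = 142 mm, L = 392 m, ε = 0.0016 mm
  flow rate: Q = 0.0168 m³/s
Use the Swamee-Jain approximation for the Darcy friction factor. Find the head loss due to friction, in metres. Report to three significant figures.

V = 4Q/(πD²) = 4·0.0168/(π·0.142²) = 1.061 m/s
Re = VD/ν = 1.061·0.142/1.49×10^-6 = 1.01×10^5 → turbulent
ε/D = 0.0016/142 = 1.13×10^-5
Swamee-Jain: f = 0.01789
h_f = f(L/D)V²/(2g) = 0.01789·(392/0.142)·1.061²/(2·9.81) = 2.833 m

h_f ≈ 2.83 m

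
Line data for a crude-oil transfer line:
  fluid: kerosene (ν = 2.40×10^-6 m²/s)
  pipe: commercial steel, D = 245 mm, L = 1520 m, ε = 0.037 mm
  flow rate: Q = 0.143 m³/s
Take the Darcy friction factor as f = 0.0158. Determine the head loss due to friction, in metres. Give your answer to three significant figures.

h_f ≈ 46.0 m

V = 4Q/(πD²) = 4·0.143/(π·0.245²) = 3.033 m/s
h_f = f(L/D)V²/(2g) = 0.01580·(1520/0.245)·3.033²/(2·9.81) = 45.97 m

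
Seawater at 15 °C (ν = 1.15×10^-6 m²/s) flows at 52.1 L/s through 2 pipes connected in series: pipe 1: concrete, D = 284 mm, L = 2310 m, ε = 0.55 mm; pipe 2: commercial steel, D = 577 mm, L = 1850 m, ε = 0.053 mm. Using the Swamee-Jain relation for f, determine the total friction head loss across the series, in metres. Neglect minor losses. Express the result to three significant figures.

H ≈ 6.93 m

Pipe 1: V = 0.8225 m/s, Re = 2.03×10^5, ε/D = 0.00194, f = 0.02429, h_1 = f(L/D)V²/2g = 6.812 m
Pipe 2: V = 0.1992 m/s, Re = 1.00×10^5, ε/D = 9.19×10^-5, f = 0.01841, h_2 = f(L/D)V²/2g = 0.1194 m
Series → Q common, losses add: H = Σh = 6.931 m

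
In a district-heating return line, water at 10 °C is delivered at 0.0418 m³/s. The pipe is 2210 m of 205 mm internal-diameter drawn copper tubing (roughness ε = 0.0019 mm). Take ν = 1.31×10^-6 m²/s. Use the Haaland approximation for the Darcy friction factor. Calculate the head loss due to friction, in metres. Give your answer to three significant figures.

V = 4Q/(πD²) = 4·0.0418/(π·0.205²) = 1.266 m/s
Re = VD/ν = 1.266·0.205/1.31×10^-6 = 1.98×10^5 → turbulent
ε/D = 0.0019/205 = 9.27×10^-6
Haaland: f = 0.01558
h_f = f(L/D)V²/(2g) = 0.01558·(2210/0.205)·1.266²/(2·9.81) = 13.73 m

h_f ≈ 13.7 m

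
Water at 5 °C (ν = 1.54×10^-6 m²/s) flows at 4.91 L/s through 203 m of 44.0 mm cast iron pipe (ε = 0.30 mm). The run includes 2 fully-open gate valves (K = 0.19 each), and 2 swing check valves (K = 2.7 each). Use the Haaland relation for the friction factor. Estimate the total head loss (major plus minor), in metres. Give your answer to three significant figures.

H_L ≈ 87.1 m

V = 4Q/(πD²) = 3.229 m/s; V²/2g = 0.5315 m
Re = 9.23×10^4, ε/D = 0.00682 → f = 0.03426 (Haaland)
Major: h_f = f(L/D)·V²/2g = 0.03426·4614·0.5315 = 84.01 m
Minor: ΣK = 5.78; h_m = ΣK·V²/2g = 3.072 m
Total H_L = 84.01 + 3.072 = 87.08 m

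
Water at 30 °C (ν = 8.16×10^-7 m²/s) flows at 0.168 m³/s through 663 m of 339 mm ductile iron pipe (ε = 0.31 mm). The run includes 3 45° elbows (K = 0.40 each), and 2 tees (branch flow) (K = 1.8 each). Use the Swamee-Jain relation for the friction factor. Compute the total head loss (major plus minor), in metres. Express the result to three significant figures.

H_L ≈ 7.66 m

V = 4Q/(πD²) = 1.861 m/s; V²/2g = 0.1766 m
Re = 7.73×10^5, ε/D = 9.14×10^-4 → f = 0.01974 (Swamee-Jain)
Major: h_f = f(L/D)·V²/2g = 0.01974·1956·0.1766 = 6.816 m
Minor: ΣK = 4.80; h_m = ΣK·V²/2g = 0.8476 m
Total H_L = 6.816 + 0.8476 = 7.663 m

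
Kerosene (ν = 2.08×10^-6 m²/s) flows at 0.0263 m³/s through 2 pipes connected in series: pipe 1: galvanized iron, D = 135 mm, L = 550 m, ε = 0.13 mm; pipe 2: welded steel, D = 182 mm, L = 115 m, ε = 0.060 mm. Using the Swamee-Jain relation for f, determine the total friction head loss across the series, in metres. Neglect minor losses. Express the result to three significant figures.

Pipe 1: V = 1.837 m/s, Re = 1.19×10^5, ε/D = 9.63×10^-4, f = 0.02186, h_1 = f(L/D)V²/2g = 15.32 m
Pipe 2: V = 1.011 m/s, Re = 8.85×10^4, ε/D = 3.30×10^-4, f = 0.02001, h_2 = f(L/D)V²/2g = 0.6585 m
Series → Q common, losses add: H = Σh = 15.98 m

H ≈ 16.0 m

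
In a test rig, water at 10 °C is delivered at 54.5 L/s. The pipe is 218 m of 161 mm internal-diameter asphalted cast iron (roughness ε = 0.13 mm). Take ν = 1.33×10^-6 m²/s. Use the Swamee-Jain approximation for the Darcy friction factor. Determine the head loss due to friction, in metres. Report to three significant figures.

V = 4Q/(πD²) = 4·0.0545/(π·0.161²) = 2.677 m/s
Re = VD/ν = 2.677·0.161/1.33×10^-6 = 3.24×10^5 → turbulent
ε/D = 0.13/161 = 8.07×10^-4
Swamee-Jain: f = 0.01983
h_f = f(L/D)V²/(2g) = 0.01983·(218/0.161)·2.677²/(2·9.81) = 9.806 m

h_f ≈ 9.81 m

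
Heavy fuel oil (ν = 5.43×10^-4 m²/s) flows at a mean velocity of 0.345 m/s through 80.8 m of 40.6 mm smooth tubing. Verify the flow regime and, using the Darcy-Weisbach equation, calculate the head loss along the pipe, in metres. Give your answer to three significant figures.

h_f ≈ 30.0 m

Re = VD/ν = 0.345·0.04060/5.43×10^-4 = 25.8 → laminar (Re < 2300)
f = 64/Re = 2.481
h_f = f(L/D)V²/(2g) = 2.481·(80.8/0.04060)·0.345²/(2·9.81) = 29.95 m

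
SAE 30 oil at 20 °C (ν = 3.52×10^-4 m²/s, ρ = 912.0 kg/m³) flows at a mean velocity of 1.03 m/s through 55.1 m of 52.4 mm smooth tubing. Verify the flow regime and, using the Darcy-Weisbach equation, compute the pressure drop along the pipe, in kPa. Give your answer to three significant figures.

Re = VD/ν = 1.03·0.05240/3.52×10^-4 = 153 → laminar (Re < 2300)
f = 64/Re = 0.4174
h_f = f(L/D)V²/(2g) = 0.4174·(55.1/0.05240)·1.03²/(2·9.81) = 23.73 m
Δp = ρg·h_f = 912.0·9.81·23.73 = 212.3 kPa

Δp ≈ 212 kPa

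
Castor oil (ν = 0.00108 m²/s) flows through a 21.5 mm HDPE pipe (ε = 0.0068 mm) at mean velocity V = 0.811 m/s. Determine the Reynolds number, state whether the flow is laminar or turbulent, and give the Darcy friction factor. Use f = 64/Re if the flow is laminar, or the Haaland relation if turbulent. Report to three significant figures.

Re ≈ 16.1; laminar; f = 64/Re ≈ 3.96

Re = VD/ν = 0.8110·0.0215/0.00108 = 16.1
Re < 2300 → laminar → f = 64/Re = 3.964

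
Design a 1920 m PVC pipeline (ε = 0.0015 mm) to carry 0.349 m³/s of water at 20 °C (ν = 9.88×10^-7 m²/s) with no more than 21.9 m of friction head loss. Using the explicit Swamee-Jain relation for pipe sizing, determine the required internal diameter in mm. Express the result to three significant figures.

D ≈ 403 mm

Swamee-Jain (Type III): D = 0.66·[ε^1.25·(LQ²/(gh_f))^4.75 + ν·Q^9.4·(L/(gh_f))^5.2]^0.04
LQ²/(gh_f) = 1.089; L/(gh_f) = 8.937
Term 1 = ε^1.25·(…)^4.75 = 7.85×10^-8; Term 2 = ν·Q^9.4·(…)^5.2 = 4.40×10^-6
D = 0.66·(7.85×10^-8 + 4.40×10^-6)^0.04 = 0.4033 m = 403 mm
Check: V = 2.73 m/s, Re = 1.12×10^6, f = 0.01150, h_f = 20.8 m ≈ 21.9 m ✓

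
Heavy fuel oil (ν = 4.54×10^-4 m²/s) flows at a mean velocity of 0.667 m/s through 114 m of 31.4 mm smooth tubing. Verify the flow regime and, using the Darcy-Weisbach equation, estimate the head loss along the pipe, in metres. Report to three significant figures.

h_f ≈ 114 m

Re = VD/ν = 0.667·0.03140/4.54×10^-4 = 46.1 → laminar (Re < 2300)
f = 64/Re = 1.387
h_f = f(L/D)V²/(2g) = 1.387·(114/0.03140)·0.667²/(2·9.81) = 114.2 m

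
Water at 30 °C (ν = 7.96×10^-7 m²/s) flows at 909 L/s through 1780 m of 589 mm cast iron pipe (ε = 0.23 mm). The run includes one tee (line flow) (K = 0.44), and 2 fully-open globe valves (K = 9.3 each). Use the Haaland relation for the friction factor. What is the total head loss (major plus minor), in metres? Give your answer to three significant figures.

V = 4Q/(πD²) = 3.336 m/s; V²/2g = 0.5673 m
Re = 2.47×10^6, ε/D = 3.90×10^-4 → f = 0.01606 (Haaland)
Major: h_f = f(L/D)·V²/2g = 0.01606·3022·0.5673 = 27.53 m
Minor: ΣK = 19.0; h_m = ΣK·V²/2g = 10.80 m
Total H_L = 27.53 + 10.80 = 38.34 m

H_L ≈ 38.3 m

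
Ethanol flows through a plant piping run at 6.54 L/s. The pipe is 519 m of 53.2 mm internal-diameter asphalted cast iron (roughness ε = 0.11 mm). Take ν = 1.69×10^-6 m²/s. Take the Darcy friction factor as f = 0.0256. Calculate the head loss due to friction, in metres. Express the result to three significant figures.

V = 4Q/(πD²) = 4·0.00654/(π·0.0532²) = 2.942 m/s
h_f = f(L/D)V²/(2g) = 0.02560·(519/0.0532)·2.942²/(2·9.81) = 110.2 m

h_f ≈ 110 m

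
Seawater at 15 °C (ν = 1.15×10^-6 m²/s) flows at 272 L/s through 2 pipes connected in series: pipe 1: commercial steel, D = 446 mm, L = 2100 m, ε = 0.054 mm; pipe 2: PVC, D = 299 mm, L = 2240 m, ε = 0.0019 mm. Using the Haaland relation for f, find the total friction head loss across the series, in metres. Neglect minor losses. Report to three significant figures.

H ≈ 77.2 m

Pipe 1: V = 1.741 m/s, Re = 6.75×10^5, ε/D = 1.21×10^-4, f = 0.01407, h_1 = f(L/D)V²/2g = 10.24 m
Pipe 2: V = 3.874 m/s, Re = 1.01×10^6, ε/D = 6.35×10^-6, f = 0.01168, h_2 = f(L/D)V²/2g = 66.95 m
Series → Q common, losses add: H = Σh = 77.18 m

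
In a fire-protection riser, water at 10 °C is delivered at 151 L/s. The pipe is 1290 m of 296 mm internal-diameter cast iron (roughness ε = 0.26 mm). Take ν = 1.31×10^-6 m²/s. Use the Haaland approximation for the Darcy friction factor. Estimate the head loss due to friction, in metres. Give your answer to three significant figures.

V = 4Q/(πD²) = 4·0.151/(π·0.296²) = 2.194 m/s
Re = VD/ν = 2.194·0.296/1.31×10^-6 = 4.96×10^5 → turbulent
ε/D = 0.26/296 = 8.78×10^-4
Haaland: f = 0.01964
h_f = f(L/D)V²/(2g) = 0.01964·(1290/0.296)·2.194²/(2·9.81) = 21.01 m

h_f ≈ 21.0 m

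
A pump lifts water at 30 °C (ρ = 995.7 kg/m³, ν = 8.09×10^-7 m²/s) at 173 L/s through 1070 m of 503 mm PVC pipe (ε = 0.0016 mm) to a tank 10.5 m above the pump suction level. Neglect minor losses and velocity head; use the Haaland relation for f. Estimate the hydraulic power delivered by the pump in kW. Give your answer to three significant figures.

V = 4Q/(πD²) = 0.8706 m/s; Re = 5.41×10^5; ε/D = 3.18×10^-6; f = 0.01292
h_f = f(L/D)V²/2g = 1.061 m
Total head H = z + h_f = 10.5 + 1.061 = 11.56 m
P_hyd = ρgQH = 995.7·9.81·0.173·11.56 = 19.54 kW

P_hyd ≈ 19.5 kW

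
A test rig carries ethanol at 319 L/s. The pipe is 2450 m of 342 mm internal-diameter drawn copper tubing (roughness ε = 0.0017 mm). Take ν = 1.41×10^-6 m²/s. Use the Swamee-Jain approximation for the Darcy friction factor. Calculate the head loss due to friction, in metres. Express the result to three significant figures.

V = 4Q/(πD²) = 4·0.319/(π·0.342²) = 3.473 m/s
Re = VD/ν = 3.473·0.342/1.41×10^-6 = 8.42×10^5 → turbulent
ε/D = 0.0017/342 = 4.97×10^-6
Swamee-Jain: f = 0.01206
h_f = f(L/D)V²/(2g) = 0.01206·(2450/0.342)·3.473²/(2·9.81) = 53.11 m

h_f ≈ 53.1 m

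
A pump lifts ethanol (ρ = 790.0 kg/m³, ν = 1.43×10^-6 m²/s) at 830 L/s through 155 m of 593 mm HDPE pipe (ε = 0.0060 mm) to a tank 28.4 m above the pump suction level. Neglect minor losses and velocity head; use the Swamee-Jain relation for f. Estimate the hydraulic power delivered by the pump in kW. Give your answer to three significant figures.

P_hyd ≈ 192 kW

V = 4Q/(πD²) = 3.005 m/s; Re = 1.25×10^6; ε/D = 1.01×10^-5; f = 0.01147
h_f = f(L/D)V²/2g = 1.380 m
Total head H = z + h_f = 28.4 + 1.380 = 29.78 m
P_hyd = ρgQH = 790.0·9.81·0.830·29.78 = 191.6 kW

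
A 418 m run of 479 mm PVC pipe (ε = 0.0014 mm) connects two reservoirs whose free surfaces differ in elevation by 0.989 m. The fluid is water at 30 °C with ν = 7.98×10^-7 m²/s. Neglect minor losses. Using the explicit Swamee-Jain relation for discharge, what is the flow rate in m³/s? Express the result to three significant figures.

Swamee-Jain (Type II): Q = -0.965·√(gD⁵h_f/L)·ln[ε/(3.7D) + √(3.17ν²L/(gD³h_f))]
√(gD⁵h_f/L) = √(9.81·0.479⁵·0.989/418) = 0.02419
ε/(3.7D) = 7.90×10^-7; √(3.17ν²L/(gD³h_f)) = 2.81×10^-5
Q = -0.965·0.02419·ln(2.892×10^-5) = 0.2440 m³/s
Check: V = 1.35 m/s, Re = 8.13×10^5, f = 0.01209, h_f = 0.986 m ≈ 0.989 m ✓

Q ≈ 0.244 m³/s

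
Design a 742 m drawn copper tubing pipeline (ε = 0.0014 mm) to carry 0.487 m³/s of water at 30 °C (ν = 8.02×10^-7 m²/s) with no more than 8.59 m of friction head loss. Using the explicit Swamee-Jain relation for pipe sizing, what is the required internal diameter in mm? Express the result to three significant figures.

D ≈ 452 mm

Swamee-Jain (Type III): D = 0.66·[ε^1.25·(LQ²/(gh_f))^4.75 + ν·Q^9.4·(L/(gh_f))^5.2]^0.04
LQ²/(gh_f) = 2.088; L/(gh_f) = 8.805
Term 1 = ε^1.25·(…)^4.75 = 1.59×10^-6; Term 2 = ν·Q^9.4·(…)^5.2 = 7.58×10^-5
D = 0.66·(1.59×10^-6 + 7.58×10^-5)^0.04 = 0.4519 m = 452 mm
Check: V = 3.04 m/s, Re = 1.71×10^6, f = 0.01073, h_f = 8.28 m ≈ 8.59 m ✓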